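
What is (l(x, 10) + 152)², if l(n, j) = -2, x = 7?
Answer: 22500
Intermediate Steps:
(l(x, 10) + 152)² = (-2 + 152)² = 150² = 22500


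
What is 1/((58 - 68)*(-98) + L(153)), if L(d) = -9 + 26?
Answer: 1/997 ≈ 0.0010030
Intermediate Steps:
L(d) = 17
1/((58 - 68)*(-98) + L(153)) = 1/((58 - 68)*(-98) + 17) = 1/(-10*(-98) + 17) = 1/(980 + 17) = 1/997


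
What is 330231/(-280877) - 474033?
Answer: -133145297172/280877 ≈ -4.7403e+5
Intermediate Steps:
330231/(-280877) - 474033 = 330231*(-1/280877) - 474033 = -330231/280877 - 474033 = -133145297172/280877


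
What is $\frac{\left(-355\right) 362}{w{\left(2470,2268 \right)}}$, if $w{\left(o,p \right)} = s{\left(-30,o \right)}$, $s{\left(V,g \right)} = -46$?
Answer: $\frac{64255}{23} \approx 2793.7$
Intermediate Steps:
$w{\left(o,p \right)} = -46$
$\frac{\left(-355\right) 362}{w{\left(2470,2268 \right)}} = \frac{\left(-355\right) 362}{-46} = \left(-128510\right) \left(- \frac{1}{46}\right) = \frac{64255}{23}$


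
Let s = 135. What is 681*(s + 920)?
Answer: 718455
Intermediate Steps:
681*(s + 920) = 681*(135 + 920) = 681*1055 = 718455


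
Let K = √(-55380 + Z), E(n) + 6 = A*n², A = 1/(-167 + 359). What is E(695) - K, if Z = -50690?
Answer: 481873/192 - I*√106070 ≈ 2509.8 - 325.68*I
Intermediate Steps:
A = 1/192 ≈ 0.0052083
E(n) = -6 + n²/192
K = I*√106070 (K = √(-55380 - 50690) = √(-106070) = I*√106070 ≈ 325.68*I)
E(695) - K = (-6 + (1/192)*695²) - I*√106070 = (-6 + (1/192)*483025) - I*√106070 = (-6 + 483025/192) - I*√106070 = 481873/192 - I*√106070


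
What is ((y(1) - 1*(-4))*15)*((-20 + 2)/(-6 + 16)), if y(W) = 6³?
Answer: -5940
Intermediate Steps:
y(W) = 216
((y(1) - 1*(-4))*15)*((-20 + 2)/(-6 + 16)) = ((216 - 1*(-4))*15)*((-20 + 2)/(-6 + 16)) = ((216 + 4)*15)*(-18/10) = (220*15)*(-18*⅒) = 3300*(-9/5) = -5940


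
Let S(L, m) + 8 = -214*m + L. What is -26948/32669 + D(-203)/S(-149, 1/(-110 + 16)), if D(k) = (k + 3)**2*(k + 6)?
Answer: 1512386859268/29696121 ≈ 50929.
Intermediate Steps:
D(k) = (3 + k)**2*(6 + k)
S(L, m) = -8 + L - 214*m (S(L, m) = -8 + (-214*m + L) = -8 + (L - 214*m) = -8 + L - 214*m)
-26948/32669 + D(-203)/S(-149, 1/(-110 + 16)) = -26948/32669 + ((3 - 203)**2*(6 - 203))/(-8 - 149 - 214/(-110 + 16)) = -26948*1/32669 + ((-200)**2*(-197))/(-8 - 149 - 214/(-94)) = -26948/32669 + (40000*(-197))/(-8 - 149 - 214*(-1/94)) = -26948/32669 - 7880000/(-8 - 149 + 107/47) = -26948/32669 - 7880000/(-7272/47) = -26948/32669 - 7880000*(-47/7272) = -26948/32669 + 46295000/909 = 1512386859268/29696121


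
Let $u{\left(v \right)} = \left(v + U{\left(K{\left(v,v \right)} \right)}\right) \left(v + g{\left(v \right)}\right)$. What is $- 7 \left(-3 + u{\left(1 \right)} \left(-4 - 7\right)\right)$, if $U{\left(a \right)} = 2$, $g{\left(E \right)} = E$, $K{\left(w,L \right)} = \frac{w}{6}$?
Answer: $483$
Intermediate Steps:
$K{\left(w,L \right)} = \frac{w}{6}$ ($K{\left(w,L \right)} = w \frac{1}{6} = \frac{w}{6}$)
$u{\left(v \right)} = 2 v \left(2 + v\right)$ ($u{\left(v \right)} = \left(v + 2\right) \left(v + v\right) = \left(2 + v\right) 2 v = 2 v \left(2 + v\right)$)
$- 7 \left(-3 + u{\left(1 \right)} \left(-4 - 7\right)\right) = - 7 \left(-3 + 2 \cdot 1 \left(2 + 1\right) \left(-4 - 7\right)\right) = - 7 \left(-3 + 2 \cdot 1 \cdot 3 \left(-4 - 7\right)\right) = - 7 \left(-3 + 6 \left(-11\right)\right) = - 7 \left(-3 - 66\right) = \left(-7\right) \left(-69\right) = 483$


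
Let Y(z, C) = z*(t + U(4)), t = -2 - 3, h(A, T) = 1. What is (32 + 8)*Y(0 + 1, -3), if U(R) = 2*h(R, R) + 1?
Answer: -80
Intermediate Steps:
U(R) = 3 (U(R) = 2*1 + 1 = 2 + 1 = 3)
t = -5
Y(z, C) = -2*z (Y(z, C) = z*(-5 + 3) = z*(-2) = -2*z)
(32 + 8)*Y(0 + 1, -3) = (32 + 8)*(-2*(0 + 1)) = 40*(-2*1) = 40*(-2) = -80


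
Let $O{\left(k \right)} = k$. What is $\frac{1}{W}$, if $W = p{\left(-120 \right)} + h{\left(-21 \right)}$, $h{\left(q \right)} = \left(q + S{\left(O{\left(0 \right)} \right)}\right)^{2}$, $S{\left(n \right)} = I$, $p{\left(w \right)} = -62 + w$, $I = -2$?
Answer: $\frac{1}{347} \approx 0.0028818$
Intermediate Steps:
$S{\left(n \right)} = -2$
$h{\left(q \right)} = \left(-2 + q\right)^{2}$ ($h{\left(q \right)} = \left(q - 2\right)^{2} = \left(-2 + q\right)^{2}$)
$W = 347$ ($W = \left(-62 - 120\right) + \left(-2 - 21\right)^{2} = -182 + \left(-23\right)^{2} = -182 + 529 = 347$)
$\frac{1}{W} = \frac{1}{347}$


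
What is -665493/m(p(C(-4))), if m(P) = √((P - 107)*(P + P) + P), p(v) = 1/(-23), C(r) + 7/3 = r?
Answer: -15306339*√29/377 ≈ -2.1864e+5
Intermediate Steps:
C(r) = -7/3 + r
p(v) = -1/23
m(P) = √(P + 2*P*(-107 + P)) (m(P) = √((-107 + P)*(2*P) + P) = √(2*P*(-107 + P) + P) = √(P + 2*P*(-107 + P)))
-665493/m(p(C(-4))) = -665493*23*√29/377 = -15306339*√29/377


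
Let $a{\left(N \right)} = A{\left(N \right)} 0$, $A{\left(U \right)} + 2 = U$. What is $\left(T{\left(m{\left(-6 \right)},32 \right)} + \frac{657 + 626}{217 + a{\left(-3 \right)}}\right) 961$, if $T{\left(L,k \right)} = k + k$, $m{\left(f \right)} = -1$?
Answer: $\frac{470301}{7} \approx 67186.0$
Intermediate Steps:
$A{\left(U \right)} = -2 + U$
$T{\left(L,k \right)} = 2 k$
$a{\left(N \right)} = 0$ ($a{\left(N \right)} = \left(-2 + N\right) 0 = 0$)
$\left(T{\left(m{\left(-6 \right)},32 \right)} + \frac{657 + 626}{217 + a{\left(-3 \right)}}\right) 961 = \left(2 \cdot 32 + \frac{657 + 626}{217 + 0}\right) 961 = \left(64 + \frac{1283}{217}\right) 961 = \frac{15171}{217} \cdot 961 = \frac{470301}{7}$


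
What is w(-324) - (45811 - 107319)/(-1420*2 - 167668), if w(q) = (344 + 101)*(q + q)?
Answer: -12291937097/42627 ≈ -2.8836e+5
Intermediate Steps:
w(q) = 890*q (w(q) = 445*(2*q) = 890*q)
w(-324) - (45811 - 107319)/(-1420*2 - 167668) = 890*(-324) - (45811 - 107319)/(-1420*2 - 167668) = -288360 - (-61508)/(-2840 - 167668) = -288360 - (-61508)/(-170508) = -288360 - (-61508)*(-1)/170508 = -288360 - 1*15377/42627 = -288360 - 15377/42627 = -12291937097/42627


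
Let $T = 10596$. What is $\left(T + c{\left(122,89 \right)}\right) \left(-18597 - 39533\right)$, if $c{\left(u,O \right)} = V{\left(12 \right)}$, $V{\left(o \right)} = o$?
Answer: $-616643040$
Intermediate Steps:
$c{\left(u,O \right)} = 12$
$\left(T + c{\left(122,89 \right)}\right) \left(-18597 - 39533\right) = \left(10596 + 12\right) \left(-18597 - 39533\right) = 10608 \left(-58130\right) = -616643040$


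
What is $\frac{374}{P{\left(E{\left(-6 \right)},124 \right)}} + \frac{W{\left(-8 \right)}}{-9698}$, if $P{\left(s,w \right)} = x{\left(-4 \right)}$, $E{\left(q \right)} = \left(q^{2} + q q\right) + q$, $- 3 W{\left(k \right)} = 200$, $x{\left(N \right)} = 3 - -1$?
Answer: $\frac{2720489}{29094} \approx 93.507$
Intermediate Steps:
$x{\left(N \right)} = 4$ ($x{\left(N \right)} = 3 + 1 = 4$)
$W{\left(k \right)} = - \frac{200}{3}$ ($W{\left(k \right)} = \left(- \frac{1}{3}\right) 200 = - \frac{200}{3}$)
$E{\left(q \right)} = q + 2 q^{2}$ ($E{\left(q \right)} = \left(q^{2} + q^{2}\right) + q = 2 q^{2} + q = q + 2 q^{2}$)
$P{\left(s,w \right)} = 4$
$\frac{374}{P{\left(E{\left(-6 \right)},124 \right)}} + \frac{W{\left(-8 \right)}}{-9698} = \frac{374}{4} - \frac{200}{3 \left(-9698\right)} = 374 \cdot \frac{1}{4} - - \frac{100}{14547} = \frac{187}{2} + \frac{100}{14547} = \frac{2720489}{29094}$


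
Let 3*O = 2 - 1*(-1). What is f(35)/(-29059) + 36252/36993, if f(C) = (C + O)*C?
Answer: 17663784/18859291 ≈ 0.93661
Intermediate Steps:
O = 1 (O = (2 - 1*(-1))/3 = (2 + 1)/3 = (⅓)*3 = 1)
f(C) = C*(1 + C) (f(C) = (C + 1)*C = (1 + C)*C = C*(1 + C))
f(35)/(-29059) + 36252/36993 = (35*(1 + 35))/(-29059) + 36252/36993 = (35*36)*(-1/29059) + 36252*(1/36993) = 1260*(-1/29059) + 636/649 = -1260/29059 + 636/649 = 17663784/18859291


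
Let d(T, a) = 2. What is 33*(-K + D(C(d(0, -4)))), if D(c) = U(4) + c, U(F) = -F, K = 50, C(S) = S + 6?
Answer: -1518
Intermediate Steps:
C(S) = 6 + S
D(c) = -4 + c (D(c) = -1*4 + c = -4 + c)
33*(-K + D(C(d(0, -4)))) = 33*(-1*50 + (-4 + (6 + 2))) = 33*(-50 + (-4 + 8)) = 33*(-50 + 4) = 33*(-46) = -1518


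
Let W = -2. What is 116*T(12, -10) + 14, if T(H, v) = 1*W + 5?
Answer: 362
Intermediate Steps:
T(H, v) = 3 (T(H, v) = 1*(-2) + 5 = -2 + 5 = 3)
116*T(12, -10) + 14 = 116*3 + 14 = 348 + 14 = 362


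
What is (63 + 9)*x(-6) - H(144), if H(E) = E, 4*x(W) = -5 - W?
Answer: -126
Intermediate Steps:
x(W) = -5/4 - W/4 (x(W) = (-5 - W)/4 = -5/4 - W/4)
(63 + 9)*x(-6) - H(144) = (63 + 9)*(-5/4 - ¼*(-6)) - 1*144 = 72*(-5/4 + 3/2) - 144 = 72*(¼) - 144 = 18 - 144 = -126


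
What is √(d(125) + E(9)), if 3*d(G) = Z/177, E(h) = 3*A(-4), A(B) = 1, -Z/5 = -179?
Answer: 2*√36698/177 ≈ 2.1646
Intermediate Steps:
Z = 895 (Z = -5*(-179) = 895)
E(h) = 3 (E(h) = 3*1 = 3)
d(G) = 895/531 (d(G) = (895/177)/3 = (895*(1/177))/3 = (⅓)*(895/177) = 895/531)
√(d(125) + E(9)) = √(895/531 + 3) = √(2488/531) = 2*√36698/177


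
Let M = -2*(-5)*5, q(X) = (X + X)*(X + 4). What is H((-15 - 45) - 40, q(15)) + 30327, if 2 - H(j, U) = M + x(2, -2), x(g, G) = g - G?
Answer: 30275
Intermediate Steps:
q(X) = 2*X*(4 + X) (q(X) = (2*X)*(4 + X) = 2*X*(4 + X))
M = 50 (M = 10*5 = 50)
H(j, U) = -52 (H(j, U) = 2 - (50 + (2 - 1*(-2))) = 2 - (50 + (2 + 2)) = 2 - (50 + 4) = 2 - 1*54 = 2 - 54 = -52)
H((-15 - 45) - 40, q(15)) + 30327 = -52 + 30327 = 30275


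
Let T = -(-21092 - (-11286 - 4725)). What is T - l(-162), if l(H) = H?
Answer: 5243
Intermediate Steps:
T = 5081 (T = -(-21092 - 1*(-16011)) = -(-21092 + 16011) = -1*(-5081) = 5081)
T - l(-162) = 5081 - 1*(-162) = 5081 + 162 = 5243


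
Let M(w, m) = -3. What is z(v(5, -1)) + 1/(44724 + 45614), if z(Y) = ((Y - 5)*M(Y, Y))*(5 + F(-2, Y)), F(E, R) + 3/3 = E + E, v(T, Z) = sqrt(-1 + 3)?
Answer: 1/90338 ≈ 1.1070e-5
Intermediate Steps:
v(T, Z) = sqrt(2)
F(E, R) = -1 + 2*E (F(E, R) = -1 + (E + E) = -1 + 2*E)
z(Y) = 0 (z(Y) = ((Y - 5)*(-3))*(5 + (-1 + 2*(-2))) = ((-5 + Y)*(-3))*(5 + (-1 - 4)) = (15 - 3*Y)*(5 - 5) = (15 - 3*Y)*0 = 0)
z(v(5, -1)) + 1/(44724 + 45614) = 0 + 1/(44724 + 45614) = 0 + 1/90338 = 1/90338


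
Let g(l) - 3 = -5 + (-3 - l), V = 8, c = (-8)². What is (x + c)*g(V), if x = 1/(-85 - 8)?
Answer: -77363/93 ≈ -831.86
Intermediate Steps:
c = 64
g(l) = -5 - l (g(l) = 3 + (-5 + (-3 - l)) = 3 + (-8 - l) = -5 - l)
x = -1/93 (x = 1/(-93) = -1/93 ≈ -0.010753)
(x + c)*g(V) = (-1/93 + 64)*(-5 - 1*8) = 5951*(-5 - 8)/93 = (5951/93)*(-13) = -77363/93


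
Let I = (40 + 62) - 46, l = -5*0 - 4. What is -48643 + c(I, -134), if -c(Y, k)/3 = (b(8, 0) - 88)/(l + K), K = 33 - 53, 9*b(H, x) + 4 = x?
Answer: -875773/18 ≈ -48654.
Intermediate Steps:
b(H, x) = -4/9 + x/9
K = -20
l = -4 (l = 0 - 4 = -4)
I = 56 (I = 102 - 46 = 56)
c(Y, k) = -199/18 (c(Y, k) = -3*((-4/9 + (⅑)*0) - 88)/(-4 - 20) = -3*((-4/9 + 0) - 88)/(-24) = -3*(-4/9 - 88)*(-1)/24 = -(-796)*(-1)/(3*24) = -3*199/54 = -199/18)
-48643 + c(I, -134) = -48643 - 199/18 = -875773/18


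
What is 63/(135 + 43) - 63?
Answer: -11151/178 ≈ -62.646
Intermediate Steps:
63/(135 + 43) - 63 = 63/178 - 63 = -11151/178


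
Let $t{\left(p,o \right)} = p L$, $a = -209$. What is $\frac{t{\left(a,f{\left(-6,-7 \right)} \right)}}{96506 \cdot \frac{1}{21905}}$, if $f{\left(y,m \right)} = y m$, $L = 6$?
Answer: $- \frac{13734435}{48253} \approx -284.63$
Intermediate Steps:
$f{\left(y,m \right)} = m y$
$t{\left(p,o \right)} = 6 p$ ($t{\left(p,o \right)} = p 6 = 6 p$)
$\frac{t{\left(a,f{\left(-6,-7 \right)} \right)}}{96506 \cdot \frac{1}{21905}} = \frac{6 \left(-209\right)}{96506 \cdot \frac{1}{21905}} = - \frac{1254}{96506 \cdot \frac{1}{21905}} = - \frac{1254}{\frac{96506}{21905}} = \left(-1254\right) \frac{21905}{96506} = - \frac{13734435}{48253}$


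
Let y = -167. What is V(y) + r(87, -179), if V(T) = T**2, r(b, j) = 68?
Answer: 27957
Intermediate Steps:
V(y) + r(87, -179) = (-167)**2 + 68 = 27889 + 68 = 27957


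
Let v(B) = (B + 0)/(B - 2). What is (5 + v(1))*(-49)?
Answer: -196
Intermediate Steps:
v(B) = B/(-2 + B)
(5 + v(1))*(-49) = (5 + 1/(-2 + 1))*(-49) = (5 + 1/(-1))*(-49) = (5 + 1*(-1))*(-49) = (5 - 1)*(-49) = 4*(-49) = -196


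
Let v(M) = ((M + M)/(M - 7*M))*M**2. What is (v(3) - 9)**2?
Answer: 144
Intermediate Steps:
v(M) = -M**2/3 (v(M) = ((2*M)/((-6*M)))*M**2 = ((2*M)*(-1/(6*M)))*M**2 = -M**2/3)
(v(3) - 9)**2 = (-1/3*3**2 - 9)**2 = (-1/3*9 - 9)**2 = (-3 - 9)**2 = (-12)**2 = 144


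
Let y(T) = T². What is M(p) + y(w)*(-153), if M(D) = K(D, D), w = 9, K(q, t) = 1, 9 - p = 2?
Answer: -12392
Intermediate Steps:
p = 7 (p = 9 - 1*2 = 9 - 2 = 7)
M(D) = 1
M(p) + y(w)*(-153) = 1 + 9²*(-153) = 1 + 81*(-153) = 1 - 12393 = -12392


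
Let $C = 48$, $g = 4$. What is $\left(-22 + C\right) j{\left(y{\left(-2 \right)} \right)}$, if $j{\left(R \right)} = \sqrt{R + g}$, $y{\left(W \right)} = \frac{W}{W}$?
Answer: $26 \sqrt{5} \approx 58.138$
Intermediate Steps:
$y{\left(W \right)} = 1$
$j{\left(R \right)} = \sqrt{4 + R}$ ($j{\left(R \right)} = \sqrt{R + 4} = \sqrt{4 + R}$)
$\left(-22 + C\right) j{\left(y{\left(-2 \right)} \right)} = \left(-22 + 48\right) \sqrt{4 + 1} = 26 \sqrt{5}$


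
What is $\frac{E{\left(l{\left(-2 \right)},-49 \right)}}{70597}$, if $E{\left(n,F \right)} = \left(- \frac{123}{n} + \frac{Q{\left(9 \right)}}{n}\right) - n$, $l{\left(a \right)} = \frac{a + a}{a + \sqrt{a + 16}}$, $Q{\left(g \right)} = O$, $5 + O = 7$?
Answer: $- \frac{597}{705970} + \frac{613 \sqrt{14}}{1411940} \approx 0.00077881$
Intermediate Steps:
$O = 2$ ($O = -5 + 7 = 2$)
$Q{\left(g \right)} = 2$
$l{\left(a \right)} = \frac{2 a}{a + \sqrt{16 + a}}$
$E{\left(n,F \right)} = - n - \frac{121}{n}$ ($E{\left(n,F \right)} = \left(- \frac{123}{n} + \frac{2}{n}\right) - n = - \frac{121}{n} - n = - n - \frac{121}{n}$)
$\frac{E{\left(l{\left(-2 \right)},-49 \right)}}{70597} = \frac{- \frac{2 \left(-2\right)}{-2 + \sqrt{16 - 2}} - \frac{121}{2 \left(-2\right) \frac{1}{-2 + \sqrt{16 - 2}}}}{70597} = \left(- \frac{2 \left(-2\right)}{-2 + \sqrt{14}} - \frac{121}{2 \left(-2\right) \frac{1}{-2 + \sqrt{14}}}\right) \frac{1}{70597} = \left(- \frac{-4}{-2 + \sqrt{14}} - \frac{121}{\left(-4\right) \frac{1}{-2 + \sqrt{14}}}\right) \frac{1}{70597} = \left(\frac{4}{-2 + \sqrt{14}} - 121 \left(\frac{1}{2} - \frac{\sqrt{14}}{4}\right)\right) \frac{1}{70597} = \left(\frac{4}{-2 + \sqrt{14}} - \left(\frac{121}{2} - \frac{121 \sqrt{14}}{4}\right)\right) \frac{1}{70597} = \left(- \frac{121}{2} + \frac{4}{-2 + \sqrt{14}} + \frac{121 \sqrt{14}}{4}\right) \frac{1}{70597} = - \frac{121}{141194} + \frac{4}{70597 \left(-2 + \sqrt{14}\right)} + \frac{121 \sqrt{14}}{282388}$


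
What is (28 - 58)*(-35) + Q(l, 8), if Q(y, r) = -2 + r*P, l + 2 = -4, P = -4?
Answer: 1016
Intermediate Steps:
l = -6 (l = -2 - 4 = -6)
Q(y, r) = -2 - 4*r (Q(y, r) = -2 + r*(-4) = -2 - 4*r)
(28 - 58)*(-35) + Q(l, 8) = (28 - 58)*(-35) + (-2 - 4*8) = -30*(-35) + (-2 - 32) = 1050 - 34 = 1016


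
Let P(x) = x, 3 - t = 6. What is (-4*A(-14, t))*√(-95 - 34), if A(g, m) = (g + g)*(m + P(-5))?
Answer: -896*I*√129 ≈ -10177.0*I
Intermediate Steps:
t = -3 (t = 3 - 1*6 = 3 - 6 = -3)
A(g, m) = 2*g*(-5 + m) (A(g, m) = (g + g)*(m - 5) = (2*g)*(-5 + m) = 2*g*(-5 + m))
(-4*A(-14, t))*√(-95 - 34) = (-8*(-14)*(-5 - 3))*√(-95 - 34) = (-8*(-14)*(-8))*√(-129) = (-4*224)*(I*√129) = -896*I*√129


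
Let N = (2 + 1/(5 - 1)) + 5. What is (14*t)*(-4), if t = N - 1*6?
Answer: -70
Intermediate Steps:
N = 29/4 (N = (2 + 1/4) + 5 = (2 + ¼) + 5 = 9/4 + 5 = 29/4 ≈ 7.2500)
t = 5/4 (t = 29/4 - 1*6 = 29/4 - 6 = 5/4 ≈ 1.2500)
(14*t)*(-4) = (14*(5/4))*(-4) = (35/2)*(-4) = -70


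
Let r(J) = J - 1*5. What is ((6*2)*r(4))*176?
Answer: -2112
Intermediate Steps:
r(J) = -5 + J (r(J) = J - 5 = -5 + J)
((6*2)*r(4))*176 = ((6*2)*(-5 + 4))*176 = (12*(-1))*176 = -12*176 = -2112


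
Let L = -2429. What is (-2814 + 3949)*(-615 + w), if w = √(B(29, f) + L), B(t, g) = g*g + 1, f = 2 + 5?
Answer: -698025 + 1135*I*√2379 ≈ -6.9803e+5 + 55360.0*I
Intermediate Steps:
f = 7
B(t, g) = 1 + g² (B(t, g) = g² + 1 = 1 + g²)
w = I*√2379 (w = √((1 + 7²) - 2429) = √((1 + 49) - 2429) = √(50 - 2429) = √(-2379) = I*√2379 ≈ 48.775*I)
(-2814 + 3949)*(-615 + w) = (-2814 + 3949)*(-615 + I*√2379) = 1135*(-615 + I*√2379) = -698025 + 1135*I*√2379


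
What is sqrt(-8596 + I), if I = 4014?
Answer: I*sqrt(4582) ≈ 67.69*I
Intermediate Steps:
sqrt(-8596 + I) = sqrt(-8596 + 4014) = sqrt(-4582) = I*sqrt(4582)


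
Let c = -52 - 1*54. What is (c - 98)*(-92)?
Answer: 18768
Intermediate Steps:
c = -106 (c = -52 - 54 = -106)
(c - 98)*(-92) = (-106 - 98)*(-92) = -204*(-92) = 18768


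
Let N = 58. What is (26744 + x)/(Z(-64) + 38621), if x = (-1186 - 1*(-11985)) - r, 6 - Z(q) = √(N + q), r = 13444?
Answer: 930872073/1492045135 + 24099*I*√6/1492045135 ≈ 0.62389 + 3.9563e-5*I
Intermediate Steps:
Z(q) = 6 - √(58 + q)
x = -2645 (x = (-1186 - 1*(-11985)) - 1*13444 = (-1186 + 11985) - 13444 = 10799 - 13444 = -2645)
(26744 + x)/(Z(-64) + 38621) = (26744 - 2645)/((6 - √(58 - 64)) + 38621) = 24099/((6 - √(-6)) + 38621) = 24099/((6 - I*√6) + 38621) = 24099/(38627 - I*√6)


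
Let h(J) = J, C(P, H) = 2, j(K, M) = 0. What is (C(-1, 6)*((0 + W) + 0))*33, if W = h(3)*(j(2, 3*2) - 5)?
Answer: -990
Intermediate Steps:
W = -15 (W = 3*(0 - 5) = 3*(-5) = -15)
(C(-1, 6)*((0 + W) + 0))*33 = (2*((0 - 15) + 0))*33 = (2*(-15 + 0))*33 = (2*(-15))*33 = -30*33 = -990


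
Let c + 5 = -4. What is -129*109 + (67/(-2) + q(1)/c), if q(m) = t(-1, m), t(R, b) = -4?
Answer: -253693/18 ≈ -14094.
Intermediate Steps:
c = -9 (c = -5 - 4 = -9)
q(m) = -4
-129*109 + (67/(-2) + q(1)/c) = -129*109 + (67/(-2) - 4/(-9)) = -14061 + (67*(-½) - 4*(-⅑)) = -14061 + (-67/2 + 4/9) = -14061 - 595/18 = -253693/18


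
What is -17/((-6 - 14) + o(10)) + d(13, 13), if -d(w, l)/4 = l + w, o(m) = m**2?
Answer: -8337/80 ≈ -104.21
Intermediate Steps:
d(w, l) = -4*l - 4*w (d(w, l) = -4*(l + w) = -4*l - 4*w)
-17/((-6 - 14) + o(10)) + d(13, 13) = -17/((-6 - 14) + 10**2) + (-4*13 - 4*13) = -17/(-20 + 100) + (-52 - 52) = -17/80 - 104 = -8337/80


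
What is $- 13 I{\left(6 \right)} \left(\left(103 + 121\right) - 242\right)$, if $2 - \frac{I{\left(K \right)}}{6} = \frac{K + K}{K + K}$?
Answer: $1404$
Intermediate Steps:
$I{\left(K \right)} = 6$ ($I{\left(K \right)} = 12 - 6 \frac{K + K}{K + K} = 12 - 6 \frac{2 K}{2 K} = 12 - 6 \cdot 2 K \frac{1}{2 K} = 12 - 6 = 6$)
$- 13 I{\left(6 \right)} \left(\left(103 + 121\right) - 242\right) = \left(-13\right) 6 \left(\left(103 + 121\right) - 242\right) = - 78 \left(224 - 242\right) = \left(-78\right) \left(-18\right) = 1404$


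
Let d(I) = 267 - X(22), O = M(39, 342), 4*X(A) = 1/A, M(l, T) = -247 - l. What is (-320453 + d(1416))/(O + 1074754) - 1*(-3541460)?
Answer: 111618763610757/31517728 ≈ 3.5415e+6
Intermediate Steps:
X(A) = 1/(4*A)
O = -286 (O = -247 - 1*39 = -247 - 39 = -286)
d(I) = 23495/88 (d(I) = 267 - 1/(4*22) = 267 - 1*1/88 = 267 - 1/88 = 23495/88)
(-320453 + d(1416))/(O + 1074754) - 1*(-3541460) = (-320453 + 23495/88)/(-286 + 1074754) - 1*(-3541460) = -28176369/88/1074468 + 3541460 = -28176369/88*1/1074468 + 3541460 = -9392123/31517728 + 3541460 = 111618763610757/31517728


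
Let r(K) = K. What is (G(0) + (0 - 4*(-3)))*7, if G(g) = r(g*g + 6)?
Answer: 126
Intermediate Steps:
G(g) = 6 + g² (G(g) = g*g + 6 = g² + 6 = 6 + g²)
(G(0) + (0 - 4*(-3)))*7 = ((6 + 0²) + (0 - 4*(-3)))*7 = ((6 + 0) + (0 + 12))*7 = (6 + 12)*7 = 18*7 = 126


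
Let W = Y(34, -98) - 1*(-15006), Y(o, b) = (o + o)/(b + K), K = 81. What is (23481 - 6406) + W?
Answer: 32077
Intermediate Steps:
Y(o, b) = 2*o/(81 + b) (Y(o, b) = (o + o)/(b + 81) = (2*o)/(81 + b) = 2*o/(81 + b))
W = 15002 (W = 2*34/(81 - 98) - 1*(-15006) = 2*34/(-17) + 15006 = 2*34*(-1/17) + 15006 = -4 + 15006 = 15002)
(23481 - 6406) + W = (23481 - 6406) + 15002 = 17075 + 15002 = 32077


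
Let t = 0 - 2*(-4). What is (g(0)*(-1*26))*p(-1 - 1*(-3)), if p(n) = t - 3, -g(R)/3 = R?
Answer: 0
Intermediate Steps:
g(R) = -3*R
t = 8 (t = 0 + 8 = 8)
p(n) = 5 (p(n) = 8 - 3 = 5)
(g(0)*(-1*26))*p(-1 - 1*(-3)) = ((-3*0)*(-1*26))*5 = (0*(-26))*5 = 0*5 = 0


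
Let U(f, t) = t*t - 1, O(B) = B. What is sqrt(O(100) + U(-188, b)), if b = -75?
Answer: 6*sqrt(159) ≈ 75.657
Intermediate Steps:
U(f, t) = -1 + t**2 (U(f, t) = t**2 - 1 = -1 + t**2)
sqrt(O(100) + U(-188, b)) = sqrt(100 + (-1 + (-75)**2)) = sqrt(100 + (-1 + 5625)) = sqrt(100 + 5624) = sqrt(5724) = 6*sqrt(159)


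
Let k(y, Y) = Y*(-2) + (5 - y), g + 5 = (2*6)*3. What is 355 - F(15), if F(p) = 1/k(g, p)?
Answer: 19881/56 ≈ 355.02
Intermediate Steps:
g = 31 (g = -5 + (2*6)*3 = -5 + 12*3 = -5 + 36 = 31)
k(y, Y) = 5 - y - 2*Y (k(y, Y) = -2*Y + (5 - y) = 5 - y - 2*Y)
F(p) = 1/(-26 - 2*p) (F(p) = 1/(5 - 1*31 - 2*p) = 1/(5 - 31 - 2*p) = 1/(-26 - 2*p))
355 - F(15) = 355 - (-1)/(26 + 2*15) = 355 - (-1)/(26 + 30) = 355 - (-1)/56 = 355 - 1*(-1/56) = 355 + 1/56 = 19881/56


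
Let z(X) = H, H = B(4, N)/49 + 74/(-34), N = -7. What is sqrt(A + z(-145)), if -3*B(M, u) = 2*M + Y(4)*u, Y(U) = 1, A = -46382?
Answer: I*sqrt(5911617774)/357 ≈ 215.37*I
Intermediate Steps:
B(M, u) = -2*M/3 - u/3 (B(M, u) = -(2*M + 1*u)/3 = -(2*M + u)/3 = -(u + 2*M)/3 = -2*M/3 - u/3)
H = -5456/2499 (H = (-2/3*4 - 1/3*(-7))/49 + 74/(-34) = (-8/3 + 7/3)*(1/49) + 74*(-1/34) = -1/3*1/49 - 37/17 = -1/147 - 37/17 = -5456/2499 ≈ -2.1833)
z(X) = -5456/2499
sqrt(A + z(-145)) = sqrt(-46382 - 5456/2499) = sqrt(-115914074/2499) = I*sqrt(5911617774)/357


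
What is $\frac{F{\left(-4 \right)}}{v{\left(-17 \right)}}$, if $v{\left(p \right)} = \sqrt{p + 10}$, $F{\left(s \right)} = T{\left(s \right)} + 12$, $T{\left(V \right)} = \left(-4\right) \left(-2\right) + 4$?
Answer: $- \frac{24 i \sqrt{7}}{7} \approx - 9.0712 i$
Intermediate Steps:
$T{\left(V \right)} = 12$ ($T{\left(V \right)} = 8 + 4 = 12$)
$F{\left(s \right)} = 24$ ($F{\left(s \right)} = 12 + 12 = 24$)
$v{\left(p \right)} = \sqrt{10 + p}$
$\frac{F{\left(-4 \right)}}{v{\left(-17 \right)}} = \frac{24}{\sqrt{10 - 17}} = \frac{24}{\sqrt{-7}} = \frac{24}{i \sqrt{7}} = 24 \left(- \frac{i \sqrt{7}}{7}\right) = - \frac{24 i \sqrt{7}}{7}$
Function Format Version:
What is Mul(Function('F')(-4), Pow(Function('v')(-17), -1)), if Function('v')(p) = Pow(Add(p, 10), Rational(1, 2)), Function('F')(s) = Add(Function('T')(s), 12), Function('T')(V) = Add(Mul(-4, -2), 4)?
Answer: Mul(Rational(-24, 7), I, Pow(7, Rational(1, 2))) ≈ Mul(-9.0712, I)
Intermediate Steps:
Function('T')(V) = 12 (Function('T')(V) = Add(8, 4) = 12)
Function('F')(s) = 24 (Function('F')(s) = Add(12, 12) = 24)
Function('v')(p) = Pow(Add(10, p), Rational(1, 2))
Mul(Function('F')(-4), Pow(Function('v')(-17), -1)) = Mul(24, Pow(Pow(Add(10, -17), Rational(1, 2)), -1)) = Mul(24, Pow(Pow(-7, Rational(1, 2)), -1)) = Mul(24, Pow(Mul(I, Pow(7, Rational(1, 2))), -1)) = Mul(24, Mul(Rational(-1, 7), I, Pow(7, Rational(1, 2)))) = Mul(Rational(-24, 7), I, Pow(7, Rational(1, 2)))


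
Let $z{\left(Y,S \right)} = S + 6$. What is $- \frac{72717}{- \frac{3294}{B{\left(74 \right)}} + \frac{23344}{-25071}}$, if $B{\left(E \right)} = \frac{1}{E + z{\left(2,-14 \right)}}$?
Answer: $\frac{1823087907}{5450559028} \approx 0.33448$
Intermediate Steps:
$z{\left(Y,S \right)} = 6 + S$
$B{\left(E \right)} = \frac{1}{-8 + E}$ ($B{\left(E \right)} = \frac{1}{E + \left(6 - 14\right)} = \frac{1}{E - 8} = \frac{1}{-8 + E}$)
$- \frac{72717}{- \frac{3294}{B{\left(74 \right)}} + \frac{23344}{-25071}} = - \frac{72717}{- \frac{3294}{\frac{1}{-8 + 74}} + \frac{23344}{-25071}} = - \frac{72717}{- \frac{3294}{\frac{1}{66}} + 23344 \left(- \frac{1}{25071}\right)} = - \frac{72717}{- 3294 \frac{1}{\frac{1}{66}} - \frac{23344}{25071}} = - \frac{72717}{\left(-3294\right) 66 - \frac{23344}{25071}} = - \frac{72717}{-217404 - \frac{23344}{25071}} = - \frac{72717}{- \frac{5450559028}{25071}} = \left(-72717\right) \left(- \frac{25071}{5450559028}\right) = \frac{1823087907}{5450559028}$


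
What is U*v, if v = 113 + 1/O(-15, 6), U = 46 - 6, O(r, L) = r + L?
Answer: 40640/9 ≈ 4515.6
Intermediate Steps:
O(r, L) = L + r
U = 40
v = 1016/9 (v = 113 + 1/(6 - 15) = 113 + 1/(-9) = 113 - ⅑ = 1016/9 ≈ 112.89)
U*v = 40*(1016/9) = 40640/9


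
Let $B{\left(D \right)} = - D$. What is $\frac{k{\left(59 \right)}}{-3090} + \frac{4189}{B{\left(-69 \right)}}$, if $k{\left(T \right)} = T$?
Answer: $\frac{1437771}{23690} \approx 60.691$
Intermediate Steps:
$\frac{k{\left(59 \right)}}{-3090} + \frac{4189}{B{\left(-69 \right)}} = \frac{59}{-3090} + \frac{4189}{\left(-1\right) \left(-69\right)} = 59 \left(- \frac{1}{3090}\right) + \frac{4189}{69} = - \frac{59}{3090} + 4189 \cdot \frac{1}{69} = - \frac{59}{3090} + \frac{4189}{69} = \frac{1437771}{23690}$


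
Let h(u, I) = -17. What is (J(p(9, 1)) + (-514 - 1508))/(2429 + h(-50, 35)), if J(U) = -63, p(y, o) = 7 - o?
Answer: -695/804 ≈ -0.86443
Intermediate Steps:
(J(p(9, 1)) + (-514 - 1508))/(2429 + h(-50, 35)) = (-63 + (-514 - 1508))/(2429 - 17) = (-63 - 2022)/2412 = -2085*1/2412 = -695/804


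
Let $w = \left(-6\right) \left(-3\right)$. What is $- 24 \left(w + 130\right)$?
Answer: $-3552$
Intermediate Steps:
$w = 18$
$- 24 \left(w + 130\right) = - 24 \left(18 + 130\right) = \left(-24\right) 148 = -3552$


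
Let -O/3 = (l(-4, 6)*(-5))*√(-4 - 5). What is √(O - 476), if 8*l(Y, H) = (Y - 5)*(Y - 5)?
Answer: √(-7616 + 7290*I)/4 ≈ 9.5634 + 23.821*I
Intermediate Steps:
l(Y, H) = (-5 + Y)²/8 (l(Y, H) = ((Y - 5)*(Y - 5))/8 = ((-5 + Y)*(-5 + Y))/8 = (-5 + Y)²/8)
O = 3645*I/8 (O = -3*((-5 - 4)²/8)*(-5)*√(-4 - 5) = -3*((⅛)*(-9)²)*(-5)*√(-9) = -3*((⅛)*81)*(-5)*3*I = -3*(81/8)*(-5)*3*I = -(-1215)*3*I/8 = -(-3645)*I/8 = 3645*I/8 ≈ 455.63*I)
√(O - 476) = √(3645*I/8 - 476) = √(-476 + 3645*I/8)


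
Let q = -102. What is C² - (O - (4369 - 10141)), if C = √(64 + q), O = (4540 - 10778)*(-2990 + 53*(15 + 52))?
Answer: 3493708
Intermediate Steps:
O = -3499518 (O = -6238*(-2990 + 53*67) = -6238*(-2990 + 3551) = -6238*561 = -3499518)
C = I*√38 (C = √(64 - 102) = √(-38) = I*√38 ≈ 6.1644*I)
C² - (O - (4369 - 10141)) = (I*√38)² - (-3499518 - (4369 - 10141)) = -38 - (-3499518 - 1*(-5772)) = -38 - (-3499518 + 5772) = -38 - 1*(-3493746) = -38 + 3493746 = 3493708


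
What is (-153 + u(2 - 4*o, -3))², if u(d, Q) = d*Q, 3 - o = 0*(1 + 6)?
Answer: 15129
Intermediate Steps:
o = 3 (o = 3 - 0*(1 + 6) = 3 - 0*7 = 3 - 1*0 = 3 + 0 = 3)
u(d, Q) = Q*d
(-153 + u(2 - 4*o, -3))² = (-153 - 3*(2 - 4*3))² = (-153 - 3*(2 - 12))² = (-153 - 3*(-10))² = (-153 + 30)² = (-123)² = 15129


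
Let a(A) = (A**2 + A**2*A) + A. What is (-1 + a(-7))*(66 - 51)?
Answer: -4530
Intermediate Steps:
a(A) = A + A**2 + A**3 (a(A) = (A**2 + A**3) + A = A + A**2 + A**3)
(-1 + a(-7))*(66 - 51) = (-1 - 7*(1 - 7 + (-7)**2))*(66 - 51) = (-1 - 7*(1 - 7 + 49))*15 = (-1 - 7*43)*15 = (-1 - 301)*15 = -302*15 = -4530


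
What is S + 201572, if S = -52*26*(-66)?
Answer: 290804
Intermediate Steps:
S = 89232 (S = -1352*(-66) = 89232)
S + 201572 = 89232 + 201572 = 290804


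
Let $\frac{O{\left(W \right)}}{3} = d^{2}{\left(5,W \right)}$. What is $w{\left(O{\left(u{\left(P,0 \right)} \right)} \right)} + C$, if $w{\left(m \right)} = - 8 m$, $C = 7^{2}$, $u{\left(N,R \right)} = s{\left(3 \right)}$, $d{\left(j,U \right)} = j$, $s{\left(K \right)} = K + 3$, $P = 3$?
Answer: $-551$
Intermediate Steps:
$s{\left(K \right)} = 3 + K$
$u{\left(N,R \right)} = 6$ ($u{\left(N,R \right)} = 3 + 3 = 6$)
$O{\left(W \right)} = 75$ ($O{\left(W \right)} = 3 \cdot 5^{2} = 3 \cdot 25 = 75$)
$C = 49$
$w{\left(O{\left(u{\left(P,0 \right)} \right)} \right)} + C = \left(-8\right) 75 + 49 = -600 + 49 = -551$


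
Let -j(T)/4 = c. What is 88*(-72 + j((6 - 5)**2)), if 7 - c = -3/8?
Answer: -8932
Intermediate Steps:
c = 59/8 (c = 7 - (-3)/8 = 7 - 1*(-3/8) = 7 + 3/8 = 59/8 ≈ 7.3750)
j(T) = -59/2 (j(T) = -4*59/8 = -59/2)
88*(-72 + j((6 - 5)**2)) = 88*(-72 - 59/2) = 88*(-203/2) = -8932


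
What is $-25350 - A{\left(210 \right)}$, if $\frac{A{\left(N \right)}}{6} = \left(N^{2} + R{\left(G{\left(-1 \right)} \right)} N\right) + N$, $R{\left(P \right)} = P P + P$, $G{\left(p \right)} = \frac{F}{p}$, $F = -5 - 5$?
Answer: $-429810$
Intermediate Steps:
$F = -10$ ($F = -5 - 5 = -10$)
$G{\left(p \right)} = - \frac{10}{p}$
$R{\left(P \right)} = P + P^{2}$ ($R{\left(P \right)} = P^{2} + P = P + P^{2}$)
$A{\left(N \right)} = 6 N^{2} + 666 N$ ($A{\left(N \right)} = 6 \left(\left(N^{2} + - \frac{10}{-1} \left(1 - \frac{10}{-1}\right) N\right) + N\right) = 6 \left(\left(N^{2} + \left(-10\right) \left(-1\right) \left(1 - -10\right) N\right) + N\right) = 6 \left(\left(N^{2} + 10 \left(1 + 10\right) N\right) + N\right) = 6 \left(\left(N^{2} + 10 \cdot 11 N\right) + N\right) = 6 \left(\left(N^{2} + 110 N\right) + N\right) = 6 \left(N^{2} + 111 N\right) = 6 N^{2} + 666 N$)
$-25350 - A{\left(210 \right)} = -25350 - 6 \cdot 210 \left(111 + 210\right) = -25350 - 6 \cdot 210 \cdot 321 = -25350 - 404460 = -429810$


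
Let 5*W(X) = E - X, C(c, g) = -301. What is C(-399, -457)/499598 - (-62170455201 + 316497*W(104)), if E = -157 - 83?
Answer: 155355569103807349/2497990 ≈ 6.2192e+10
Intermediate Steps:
E = -240
W(X) = -48 - X/5 (W(X) = (-240 - X)/5 = -48 - X/5)
C(-399, -457)/499598 - (-62170455201 + 316497*W(104)) = -301/499598 - (-62185647057 - 32915688/5) = -301*1/499598 - 316497/(1/(-196433 + (-48 - 104/5))) = -301/499598 - 316497/(1/(-196433 - 344/5)) = -301/499598 - 316497/(1/(-982509/5)) = -301/499598 - 316497/(-5/982509) = -301/499598 - 316497*(-982509/5) = -301/499598 + 310961150973/5 = 155355569103807349/2497990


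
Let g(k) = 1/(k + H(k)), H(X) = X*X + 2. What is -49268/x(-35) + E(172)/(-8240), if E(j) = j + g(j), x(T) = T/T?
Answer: -12080810384937/245205920 ≈ -49268.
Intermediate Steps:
x(T) = 1
H(X) = 2 + X² (H(X) = X² + 2 = 2 + X²)
g(k) = 1/(2 + k + k²) (g(k) = 1/(k + (2 + k²)) = 1/(2 + k + k²))
E(j) = j + 1/(2 + j + j²)
-49268/x(-35) + E(172)/(-8240) = -49268/1 + (172 + 1/(2 + 172 + 172²))/(-8240) = -49268*1 + (172 + 1/(2 + 172 + 29584))*(-1/8240) = -49268 + (172 + 1/29758)*(-1/8240) = -49268 + (5118377/29758)*(-1/8240) = -49268 - 5118377/245205920 = -12080810384937/245205920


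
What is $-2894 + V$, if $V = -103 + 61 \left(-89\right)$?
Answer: $-8426$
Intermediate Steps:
$V = -5532$ ($V = -103 - 5429 = -5532$)
$-2894 + V = -2894 - 5532 = -8426$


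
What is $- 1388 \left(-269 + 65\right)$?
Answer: $283152$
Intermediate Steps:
$- 1388 \left(-269 + 65\right) = \left(-1388\right) \left(-204\right) = 283152$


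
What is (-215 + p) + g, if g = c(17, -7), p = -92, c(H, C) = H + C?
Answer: -297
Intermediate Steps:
c(H, C) = C + H
g = 10 (g = -7 + 17 = 10)
(-215 + p) + g = (-215 - 92) + 10 = -307 + 10 = -297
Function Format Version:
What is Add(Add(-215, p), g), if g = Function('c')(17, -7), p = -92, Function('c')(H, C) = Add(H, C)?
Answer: -297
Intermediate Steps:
Function('c')(H, C) = Add(C, H)
g = 10 (g = Add(-7, 17) = 10)
Add(Add(-215, p), g) = Add(Add(-215, -92), 10) = Add(-307, 10) = -297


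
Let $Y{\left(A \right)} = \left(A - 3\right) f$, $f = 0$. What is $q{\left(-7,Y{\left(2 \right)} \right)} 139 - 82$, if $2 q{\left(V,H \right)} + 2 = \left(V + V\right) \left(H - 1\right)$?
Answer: $752$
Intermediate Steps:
$Y{\left(A \right)} = 0$ ($Y{\left(A \right)} = \left(A - 3\right) 0 = \left(-3 + A\right) 0 = 0$)
$q{\left(V,H \right)} = -1 + V \left(-1 + H\right)$ ($q{\left(V,H \right)} = -1 + \frac{\left(V + V\right) \left(H - 1\right)}{2} = -1 + \frac{2 V \left(-1 + H\right)}{2} = -1 + V \left(-1 + H\right)$)
$q{\left(-7,Y{\left(2 \right)} \right)} 139 - 82 = \left(-1 - -7 + 0 \left(-7\right)\right) 139 - 82 = \left(-1 + 7 + 0\right) 139 - 82 = 6 \cdot 139 - 82 = 834 - 82 = 752$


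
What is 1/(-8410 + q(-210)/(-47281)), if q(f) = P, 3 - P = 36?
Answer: -47281/397633177 ≈ -0.00011891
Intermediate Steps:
P = -33 (P = 3 - 1*36 = 3 - 36 = -33)
q(f) = -33
1/(-8410 + q(-210)/(-47281)) = 1/(-8410 - 33/(-47281)) = 1/(-8410 - 33*(-1/47281)) = 1/(-8410 + 33/47281) = 1/(-397633177/47281) = -47281/397633177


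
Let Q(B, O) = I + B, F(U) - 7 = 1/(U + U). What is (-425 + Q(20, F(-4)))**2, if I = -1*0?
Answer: 164025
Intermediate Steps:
I = 0
F(U) = 7 + 1/(2*U) (F(U) = 7 + 1/(U + U) = 7 + 1/(2*U))
Q(B, O) = B (Q(B, O) = 0 + B = B)
(-425 + Q(20, F(-4)))**2 = (-425 + 20)**2 = (-405)**2 = 164025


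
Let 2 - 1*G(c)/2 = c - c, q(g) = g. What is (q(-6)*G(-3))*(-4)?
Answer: 96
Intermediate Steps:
G(c) = 4 (G(c) = 4 - 2*(c - c) = 4 - 2*0 = 4 + 0 = 4)
(q(-6)*G(-3))*(-4) = -6*4*(-4) = -24*(-4) = 96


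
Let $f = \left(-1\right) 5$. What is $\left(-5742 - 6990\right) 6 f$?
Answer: $381960$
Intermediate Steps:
$f = -5$
$\left(-5742 - 6990\right) 6 f = \left(-5742 - 6990\right) 6 \left(-5\right) = \left(-12732\right) \left(-30\right) = 381960$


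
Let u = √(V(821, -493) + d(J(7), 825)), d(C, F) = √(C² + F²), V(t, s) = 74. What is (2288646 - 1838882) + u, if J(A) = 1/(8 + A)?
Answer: 449764 + √(16650 + 15*√153140626)/15 ≈ 4.4979e+5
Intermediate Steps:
u = √(74 + √153140626/15) (u = √(74 + √((1/(8 + 7))² + 825²)) = √(74 + √((1/15)² + 680625)) = √(74 + √(1/225 + 680625)) = √(74 + √(153140626/225)) = √(74 + √153140626/15) ≈ 29.983)
(2288646 - 1838882) + u = (2288646 - 1838882) + √(16650 + 15*√153140626)/15 = 449764 + √(16650 + 15*√153140626)/15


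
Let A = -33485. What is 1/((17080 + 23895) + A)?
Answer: 1/7490 ≈ 0.00013351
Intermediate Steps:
1/((17080 + 23895) + A) = 1/((17080 + 23895) - 33485) = 1/(40975 - 33485) = 1/7490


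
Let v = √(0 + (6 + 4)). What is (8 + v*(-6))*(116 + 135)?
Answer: 2008 - 1506*√10 ≈ -2754.4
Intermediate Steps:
v = √10 (v = √(0 + 10) = √10 ≈ 3.1623)
(8 + v*(-6))*(116 + 135) = (8 + √10*(-6))*(116 + 135) = (8 - 6*√10)*251 = 2008 - 1506*√10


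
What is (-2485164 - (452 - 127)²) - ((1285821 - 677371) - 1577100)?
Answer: -1622139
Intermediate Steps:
(-2485164 - (452 - 127)²) - ((1285821 - 677371) - 1577100) = (-2485164 - 1*325²) - (608450 - 1577100) = (-2485164 - 1*105625) - 1*(-968650) = (-2485164 - 105625) + 968650 = -2590789 + 968650 = -1622139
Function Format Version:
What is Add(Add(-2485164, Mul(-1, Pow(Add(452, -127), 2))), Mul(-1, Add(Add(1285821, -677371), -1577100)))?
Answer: -1622139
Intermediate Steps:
Add(Add(-2485164, Mul(-1, Pow(Add(452, -127), 2))), Mul(-1, Add(Add(1285821, -677371), -1577100))) = Add(Add(-2485164, Mul(-1, Pow(325, 2))), Mul(-1, Add(608450, -1577100))) = Add(Add(-2485164, Mul(-1, 105625)), Mul(-1, -968650)) = Add(Add(-2485164, -105625), 968650) = Add(-2590789, 968650) = -1622139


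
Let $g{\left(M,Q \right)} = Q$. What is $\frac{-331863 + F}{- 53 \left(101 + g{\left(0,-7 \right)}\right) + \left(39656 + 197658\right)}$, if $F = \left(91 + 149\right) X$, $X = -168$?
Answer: $- \frac{124061}{77444} \approx -1.6019$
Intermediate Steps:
$F = -40320$ ($F = \left(91 + 149\right) \left(-168\right) = 240 \left(-168\right) = -40320$)
$\frac{-331863 + F}{- 53 \left(101 + g{\left(0,-7 \right)}\right) + \left(39656 + 197658\right)} = \frac{-331863 - 40320}{- 53 \left(101 - 7\right) + \left(39656 + 197658\right)} = - \frac{372183}{\left(-53\right) 94 + 237314} = - \frac{372183}{-4982 + 237314} = - \frac{372183}{232332} = \left(-372183\right) \frac{1}{232332} = - \frac{124061}{77444}$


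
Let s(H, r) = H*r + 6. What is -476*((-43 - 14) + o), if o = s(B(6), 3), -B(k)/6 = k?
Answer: 75684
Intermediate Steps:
B(k) = -6*k
s(H, r) = 6 + H*r
o = -102 (o = 6 - 6*6*3 = 6 - 36*3 = 6 - 108 = -102)
-476*((-43 - 14) + o) = -476*((-43 - 14) - 102) = -476*(-57 - 102) = -476*(-159) = 75684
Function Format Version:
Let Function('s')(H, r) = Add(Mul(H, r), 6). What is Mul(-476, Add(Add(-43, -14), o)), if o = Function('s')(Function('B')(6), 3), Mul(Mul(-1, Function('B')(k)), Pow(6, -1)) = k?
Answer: 75684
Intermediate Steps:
Function('B')(k) = Mul(-6, k)
Function('s')(H, r) = Add(6, Mul(H, r))
o = -102 (o = Add(6, Mul(Mul(-6, 6), 3)) = Add(6, Mul(-36, 3)) = Add(6, -108) = -102)
Mul(-476, Add(Add(-43, -14), o)) = Mul(-476, Add(Add(-43, -14), -102)) = Mul(-476, Add(-57, -102)) = Mul(-476, -159) = 75684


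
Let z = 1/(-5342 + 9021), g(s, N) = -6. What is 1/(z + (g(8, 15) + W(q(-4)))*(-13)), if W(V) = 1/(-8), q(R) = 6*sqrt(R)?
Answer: 29432/2343531 ≈ 0.012559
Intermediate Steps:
z = 1/3679 ≈ 0.00027181
W(V) = -1/8
1/(z + (g(8, 15) + W(q(-4)))*(-13)) = 1/(1/3679 + (-6 - 1/8)*(-13)) = 1/(1/3679 - 49/8*(-13)) = 1/(1/3679 + 637/8) = 1/(2343531/29432) = 29432/2343531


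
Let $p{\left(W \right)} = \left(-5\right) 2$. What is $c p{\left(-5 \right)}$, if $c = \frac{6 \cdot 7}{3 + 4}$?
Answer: $-60$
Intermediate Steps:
$c = 6$ ($c = \frac{42}{7} = 42 \cdot \frac{1}{7} = 6$)
$p{\left(W \right)} = -10$
$c p{\left(-5 \right)} = 6 \left(-10\right) = -60$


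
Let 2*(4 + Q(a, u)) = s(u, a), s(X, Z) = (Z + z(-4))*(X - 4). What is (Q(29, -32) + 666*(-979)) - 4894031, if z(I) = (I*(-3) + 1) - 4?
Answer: -5546733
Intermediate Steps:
z(I) = -3 - 3*I (z(I) = (-3*I + 1) - 4 = (1 - 3*I) - 4 = -3 - 3*I)
s(X, Z) = (-4 + X)*(9 + Z) (s(X, Z) = (Z + (-3 - 3*(-4)))*(X - 4) = (Z + (-3 + 12))*(-4 + X) = (Z + 9)*(-4 + X) = (9 + Z)*(-4 + X) = (-4 + X)*(9 + Z))
Q(a, u) = -22 - 2*a + 9*u/2 + a*u/2 (Q(a, u) = -4 + (-36 - 4*a + 9*u + u*a)/2 = -4 + (-36 - 4*a + 9*u + a*u)/2 = -4 + (-18 - 2*a + 9*u/2 + a*u/2) = -22 - 2*a + 9*u/2 + a*u/2)
(Q(29, -32) + 666*(-979)) - 4894031 = ((-22 - 2*29 + (9/2)*(-32) + (½)*29*(-32)) + 666*(-979)) - 4894031 = ((-22 - 58 - 144 - 464) - 652014) - 4894031 = (-688 - 652014) - 4894031 = -652702 - 4894031 = -5546733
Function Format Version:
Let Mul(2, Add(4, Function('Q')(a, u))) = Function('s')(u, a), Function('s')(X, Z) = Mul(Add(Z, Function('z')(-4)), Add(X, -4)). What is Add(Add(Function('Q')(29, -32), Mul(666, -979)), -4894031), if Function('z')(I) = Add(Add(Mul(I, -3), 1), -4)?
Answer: -5546733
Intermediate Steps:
Function('z')(I) = Add(-3, Mul(-3, I)) (Function('z')(I) = Add(Add(Mul(-3, I), 1), -4) = Add(Add(1, Mul(-3, I)), -4) = Add(-3, Mul(-3, I)))
Function('s')(X, Z) = Mul(Add(-4, X), Add(9, Z)) (Function('s')(X, Z) = Mul(Add(Z, Add(-3, Mul(-3, -4))), Add(X, -4)) = Mul(Add(Z, Add(-3, 12)), Add(-4, X)) = Mul(Add(Z, 9), Add(-4, X)) = Mul(Add(9, Z), Add(-4, X)) = Mul(Add(-4, X), Add(9, Z)))
Function('Q')(a, u) = Add(-22, Mul(-2, a), Mul(Rational(9, 2), u), Mul(Rational(1, 2), a, u)) (Function('Q')(a, u) = Add(-4, Mul(Rational(1, 2), Add(-36, Mul(-4, a), Mul(9, u), Mul(u, a)))) = Add(-4, Mul(Rational(1, 2), Add(-36, Mul(-4, a), Mul(9, u), Mul(a, u)))) = Add(-4, Add(-18, Mul(-2, a), Mul(Rational(9, 2), u), Mul(Rational(1, 2), a, u))) = Add(-22, Mul(-2, a), Mul(Rational(9, 2), u), Mul(Rational(1, 2), a, u)))
Add(Add(Function('Q')(29, -32), Mul(666, -979)), -4894031) = Add(Add(Add(-22, Mul(-2, 29), Mul(Rational(9, 2), -32), Mul(Rational(1, 2), 29, -32)), Mul(666, -979)), -4894031) = Add(Add(Add(-22, -58, -144, -464), -652014), -4894031) = Add(Add(-688, -652014), -4894031) = Add(-652702, -4894031) = -5546733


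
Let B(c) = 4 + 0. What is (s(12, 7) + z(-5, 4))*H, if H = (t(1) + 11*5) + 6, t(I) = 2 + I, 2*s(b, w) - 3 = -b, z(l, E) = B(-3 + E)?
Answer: -32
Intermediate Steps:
B(c) = 4
z(l, E) = 4
s(b, w) = 3/2 - b/2 (s(b, w) = 3/2 + (-b)/2 = 3/2 - b/2)
H = 64 (H = ((2 + 1) + 11*5) + 6 = (3 + 55) + 6 = 58 + 6 = 64)
(s(12, 7) + z(-5, 4))*H = ((3/2 - ½*12) + 4)*64 = ((3/2 - 6) + 4)*64 = (-9/2 + 4)*64 = -½*64 = -32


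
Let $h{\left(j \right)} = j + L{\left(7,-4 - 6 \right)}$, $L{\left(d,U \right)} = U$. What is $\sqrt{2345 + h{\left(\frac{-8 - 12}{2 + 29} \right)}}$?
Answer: $\frac{\sqrt{2243315}}{31} \approx 48.315$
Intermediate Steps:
$h{\left(j \right)} = -10 + j$ ($h{\left(j \right)} = j - 10 = -10 + j$)
$\sqrt{2345 + h{\left(\frac{-8 - 12}{2 + 29} \right)}} = \sqrt{2345 - \left(10 - \frac{-8 - 12}{2 + 29}\right)} = \sqrt{2345 - \left(10 + \frac{20}{31}\right)} = \sqrt{2345 - \frac{330}{31}} = \sqrt{\frac{72365}{31}} = \frac{\sqrt{2243315}}{31}$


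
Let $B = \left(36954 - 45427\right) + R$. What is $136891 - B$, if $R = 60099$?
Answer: $85265$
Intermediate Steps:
$B = 51626$ ($B = \left(36954 - 45427\right) + 60099 = -8473 + 60099 = 51626$)
$136891 - B = 136891 - 51626 = 85265$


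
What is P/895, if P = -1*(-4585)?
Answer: 917/179 ≈ 5.1229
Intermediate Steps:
P = 4585
P/895 = 4585/895 = 4585*(1/895) = 917/179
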